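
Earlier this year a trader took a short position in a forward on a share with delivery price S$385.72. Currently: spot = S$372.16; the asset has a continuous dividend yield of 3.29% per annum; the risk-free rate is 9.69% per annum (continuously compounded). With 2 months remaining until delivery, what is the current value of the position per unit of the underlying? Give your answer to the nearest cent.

S$9.42

Current fair forward for the remaining 2 months: F = S·e^((r − q)·T), (r − q) = 0.0969 − 0.0329 = 0.0640
F = 372.16 · e^(0.0640 × 2/12) = 372.16 × 1.010724 = 376.1510
Value of long forward = (F − K)·e^(−rT) = (376.1510 − 385.72) · e^(−0.0969·2/12)
= -9.5690 × 0.983980 = -9.42
Short position value = −(long value) = S$9.42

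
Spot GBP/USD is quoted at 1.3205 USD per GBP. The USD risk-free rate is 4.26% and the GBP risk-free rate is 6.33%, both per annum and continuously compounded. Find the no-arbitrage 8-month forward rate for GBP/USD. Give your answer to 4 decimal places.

1.3024

F = S·e^((r_USD − r_GBP)T) = 1.3205 · e^((0.0426 − 0.0633) × 8/12)
= 1.3205 · e^-0.013800 = 1.3205 × 0.986295
F = 1.3024 USD per GBP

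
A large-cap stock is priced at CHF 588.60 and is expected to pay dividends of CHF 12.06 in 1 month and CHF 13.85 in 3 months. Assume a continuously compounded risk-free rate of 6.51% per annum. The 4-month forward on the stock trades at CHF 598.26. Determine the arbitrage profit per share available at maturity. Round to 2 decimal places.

PV(dividends) I = 12.06·e^(−0.0651·1/12) + 13.85·e^(−0.0651·3/12) = 25.6212
Fair forward F* = (S − I)·e^(rT) = (588.60 − 25.6212)·e^0.021700 = 562.9788 × 1.021937 = 575.3289
Market CHF 598.26 > fair 575.3289: forward overpriced → cash-and-carry (borrow at r, buy the stock and collect the dividends, short the forward).
Profit at T = |F_mkt − F*| = |598.26 − 575.3289| = CHF 22.93 per share

CHF 22.93 per share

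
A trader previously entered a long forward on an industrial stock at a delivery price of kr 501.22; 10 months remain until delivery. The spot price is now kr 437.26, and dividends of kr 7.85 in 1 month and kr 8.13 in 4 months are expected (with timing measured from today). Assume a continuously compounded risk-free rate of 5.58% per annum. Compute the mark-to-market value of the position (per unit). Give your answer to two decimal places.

PV(remaining dividends) I = 7.85·e^(−0.0558·1/12) + 8.13·e^(−0.0558·4/12) = 15.7938
Current forward F = (S − I)·e^(rT) = (437.26 − 15.7938)·e^(0.0558·10/12) = 421.4662 × 1.047598 = 441.5271
Value (long) = (F − K)·e^(−rT) = (441.5271 − 501.22) × 0.954565 = -56.9808
Value = -kr 56.98

-kr 56.98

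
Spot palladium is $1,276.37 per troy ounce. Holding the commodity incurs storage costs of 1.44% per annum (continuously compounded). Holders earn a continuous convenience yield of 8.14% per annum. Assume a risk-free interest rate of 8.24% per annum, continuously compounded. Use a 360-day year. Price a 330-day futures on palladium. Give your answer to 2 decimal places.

Net carry = r + u − y = 0.0824 + 0.0144 − 0.0814 = 0.0154
F = S·e^((r+u−y)T) = 1276.37 · e^(0.0154 × 330/360) = 1276.37 · e^0.01411667
= 1276.37 × 1.01421678 = $1,294.52 per troy ounce

$1,294.52 per troy ounce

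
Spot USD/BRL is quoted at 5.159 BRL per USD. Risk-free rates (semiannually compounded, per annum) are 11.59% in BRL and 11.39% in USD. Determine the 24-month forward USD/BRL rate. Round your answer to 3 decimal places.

5.179

By covered interest parity, F = S · (1+r_BRL/2)^(2T) / (1+r_USD/2)^(2T)
= 5.159 × 1.252739 / 1.248009 = 5.159 × 1.003790
F = 5.179 BRL per USD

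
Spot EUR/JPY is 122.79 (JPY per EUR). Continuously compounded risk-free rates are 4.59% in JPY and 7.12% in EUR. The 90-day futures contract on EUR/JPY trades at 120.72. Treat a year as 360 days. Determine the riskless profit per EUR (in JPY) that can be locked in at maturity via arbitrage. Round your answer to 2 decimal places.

1.30 per EUR (in JPY)

Fair futures: F* = S·e^(carry·T), with carry = (r_JPY − r_EUR) = 0.0459 − 0.0712 = -0.0253
F* = 122.79 · e^(-0.0253 × 90/360) = 122.79 · e^-0.006325 = 122.79 × 0.993695 = 122.0158
Market 120.72 < fair 122.0158: forward underpriced → reverse cash-and-carry (short spot, go long the forward).
At maturity, profit = |F_mkt − F*| = |120.72 − 122.0158| = 1.30 per EUR (in JPY)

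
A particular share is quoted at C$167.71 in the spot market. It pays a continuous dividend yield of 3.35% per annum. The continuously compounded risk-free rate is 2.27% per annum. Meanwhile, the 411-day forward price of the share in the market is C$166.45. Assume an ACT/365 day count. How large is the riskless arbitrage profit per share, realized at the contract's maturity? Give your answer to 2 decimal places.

Fair forward: F* = S·e^(carry·T), with carry = (r − q) = 0.0227 − 0.0335 = -0.0108
F* = 167.71 · e^(-0.0108 × 411/365) = 167.71 · e^-0.012161 = 167.71 × 0.987913 = C$165.6829
Market C$166.45 > fair C$165.6829: forward overpriced → cash-and-carry (buy spot, short the forward).
At maturity, profit = |F_mkt − F*| = |166.45 − 165.6829| = C$0.77 per share

C$0.77 per share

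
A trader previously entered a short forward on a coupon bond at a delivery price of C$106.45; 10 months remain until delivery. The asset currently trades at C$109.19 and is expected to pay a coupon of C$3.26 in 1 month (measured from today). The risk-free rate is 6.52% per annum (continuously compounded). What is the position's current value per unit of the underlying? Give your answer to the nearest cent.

PV(remaining coupons) I = 3.26·e^(−0.0652·1/12) = 3.2423
Current forward F = (S − I)·e^(rT) = (109.19 − 3.2423)·e^(0.0652·10/12) = 105.9477 × 1.055836 = 111.8634
Value (long) = (F − K)·e^(−rT) = (111.8634 − 106.45) × 0.947116 = 5.1271
Short position value = −(long value) = -C$5.13

-C$5.13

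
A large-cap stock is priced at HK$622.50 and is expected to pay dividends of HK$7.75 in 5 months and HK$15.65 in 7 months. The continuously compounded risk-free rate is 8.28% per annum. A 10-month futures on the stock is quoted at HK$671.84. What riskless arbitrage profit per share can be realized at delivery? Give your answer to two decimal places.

HK$28.87 per share

PV(dividends) I = 7.75·e^(−0.0828·5/12) + 15.65·e^(−0.0828·7/12) = 22.3993
Fair futures F* = (S − I)·e^(rT) = (622.50 − 22.3993)·e^0.069000 = 600.1007 × 1.071436 = 642.9695
Market HK$671.84 > fair 642.9695: forward overpriced → cash-and-carry (borrow at r, buy the stock and collect the dividends, short the forward).
Profit at T = |F_mkt − F*| = |671.84 − 642.9695| = HK$28.87 per share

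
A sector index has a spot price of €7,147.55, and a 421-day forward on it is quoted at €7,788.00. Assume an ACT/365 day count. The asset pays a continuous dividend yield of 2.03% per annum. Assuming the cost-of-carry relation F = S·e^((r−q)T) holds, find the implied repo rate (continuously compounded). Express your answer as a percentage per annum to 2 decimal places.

From F = S·e^((r−q)T): (r − q) = ln(F/S)/T
ln(7788.00/7147.55) = ln(1.089604) = 0.085814
(r − q) = 0.085814 / (421/365) = 0.074399
r = ln(F/S)/T + q = 0.074399 + 0.0203 = 0.094699
r = 9.47%

9.47%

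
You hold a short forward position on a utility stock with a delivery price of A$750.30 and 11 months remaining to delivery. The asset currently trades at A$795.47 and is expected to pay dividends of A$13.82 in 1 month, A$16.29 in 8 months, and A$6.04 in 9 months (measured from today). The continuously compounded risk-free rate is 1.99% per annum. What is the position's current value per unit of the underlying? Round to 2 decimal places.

-A$22.91

PV(remaining dividends) I = 13.82·e^(−0.0199·1/12) + 16.29·e^(−0.0199·8/12) + 6.04·e^(−0.0199·9/12) = 35.8229
Current forward F = (S − I)·e^(rT) = (795.47 − 35.8229)·e^(0.0199·11/12) = 759.6471 × 1.018409 = 773.6314
Value (long) = (F − K)·e^(−rT) = (773.6314 − 750.30) × 0.981924 = 22.9097
Short position value = −(long value) = -A$22.91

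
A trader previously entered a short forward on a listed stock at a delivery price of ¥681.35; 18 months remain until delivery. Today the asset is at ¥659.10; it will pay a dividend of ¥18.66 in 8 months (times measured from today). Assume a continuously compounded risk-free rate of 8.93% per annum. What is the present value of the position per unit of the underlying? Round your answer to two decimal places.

-¥45.59

PV(remaining dividends) I = 18.66·e^(−0.0893·8/12) = 17.5815
Current forward F = (S − I)·e^(rT) = (659.10 − 17.5815)·e^(0.0893·18/12) = 641.5185 × 1.143336 = 733.4712
Value (long) = (F − K)·e^(−rT) = (733.4712 − 681.35) × 0.874634 = 45.5870
Short position value = −(long value) = -¥45.59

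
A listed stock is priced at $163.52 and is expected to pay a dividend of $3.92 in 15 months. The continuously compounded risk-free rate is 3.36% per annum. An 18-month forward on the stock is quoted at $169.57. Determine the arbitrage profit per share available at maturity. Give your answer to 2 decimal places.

$1.55 per share

PV(dividends) I = 3.92·e^(−0.0336·15/12) = 3.7588
Fair forward F* = (S − I)·e^(rT) = (163.52 − 3.7588)·e^0.050400 = 159.7612 × 1.051692 = 168.0196
Market $169.57 > fair 168.0196: forward overpriced → cash-and-carry (borrow at r, buy the stock and collect the dividends, short the forward).
Profit at T = |F_mkt − F*| = |169.57 − 168.0196| = $1.55 per share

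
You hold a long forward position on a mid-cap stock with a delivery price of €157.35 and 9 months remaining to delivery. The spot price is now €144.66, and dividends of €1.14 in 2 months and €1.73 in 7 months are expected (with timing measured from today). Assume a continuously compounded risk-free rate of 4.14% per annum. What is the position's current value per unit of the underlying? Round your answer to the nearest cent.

PV(remaining dividends) I = 1.14·e^(−0.0414·2/12) + 1.73·e^(−0.0414·7/12) = 2.8209
Current forward F = (S − I)·e^(rT) = (144.66 − 2.8209)·e^(0.0414·9/12) = 141.8391 × 1.031537 = 146.3123
Value (long) = (F − K)·e^(−rT) = (146.3123 − 157.35) × 0.969427 = -10.7002
Value = -€10.70

-€10.70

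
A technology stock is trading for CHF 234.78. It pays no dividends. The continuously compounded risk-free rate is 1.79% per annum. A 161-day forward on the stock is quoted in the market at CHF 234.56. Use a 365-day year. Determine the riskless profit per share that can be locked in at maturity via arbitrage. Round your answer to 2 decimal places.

CHF 2.08 per share

Fair forward: F* = S·e^(carry·T), with carry = r = 0.0179
F* = 234.78 · e^(0.0179 × 161/365) = 234.78 · e^0.007896 = 234.78 × 1.007927 = CHF 236.6411
Market CHF 234.56 < fair CHF 236.6411: forward underpriced → reverse cash-and-carry (short spot, go long the forward).
At maturity, profit = |F_mkt − F*| = |234.56 − 236.6411| = CHF 2.08 per share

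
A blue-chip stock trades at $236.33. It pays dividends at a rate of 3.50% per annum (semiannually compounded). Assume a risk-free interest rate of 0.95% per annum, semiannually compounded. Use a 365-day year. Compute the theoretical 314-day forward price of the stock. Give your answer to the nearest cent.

F = S · (1+r/2)^(2T) / (1+q/2)^(2T)
= 236.33 × 1.008187 / 1.030299 = 236.33 × 0.978538
F = $231.26

$231.26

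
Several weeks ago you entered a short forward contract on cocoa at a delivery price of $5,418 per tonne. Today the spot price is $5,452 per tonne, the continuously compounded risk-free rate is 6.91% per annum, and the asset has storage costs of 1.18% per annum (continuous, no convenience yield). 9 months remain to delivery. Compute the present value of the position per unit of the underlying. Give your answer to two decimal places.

-$356.10 per tonne

Current fair forward for the remaining 9 months: F = S·e^((r + u)·T), (r + u) = 0.0691 + 0.0118 = 0.0809
F = 5452 · e^(0.0809 × 9/12) = 5452 × 1.06255353 = 5793.0418
Value of long forward = (F − K)·e^(−rT) = (5793.0418 − 5418) · e^(−0.0691·9/12)
= 375.0418 × 0.94949501 = 356.10
Short position value = −(long value) = -$356.10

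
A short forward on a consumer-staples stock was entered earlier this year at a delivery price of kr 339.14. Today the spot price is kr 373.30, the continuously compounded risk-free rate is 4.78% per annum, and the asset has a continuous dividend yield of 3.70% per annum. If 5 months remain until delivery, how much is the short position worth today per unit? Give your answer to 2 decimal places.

Current fair forward for the remaining 5 months: F = S·e^((r − q)·T), (r − q) = 0.0478 − 0.0370 = 0.0108
F = 373.30 · e^(0.0108 × 5/12) = 373.30 × 1.004510 = 374.9836
Value of long forward = (F − K)·e^(−rT) = (374.9836 − 339.14) · e^(−0.0478·5/12)
= 35.8436 × 0.980280 = 35.14
Short position value = −(long value) = -kr 35.14

-kr 35.14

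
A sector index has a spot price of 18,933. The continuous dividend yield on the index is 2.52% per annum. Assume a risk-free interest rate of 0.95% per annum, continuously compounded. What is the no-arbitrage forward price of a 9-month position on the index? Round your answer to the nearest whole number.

18,711

F = S·e^((r − q)T) = 18933 · e^((0.0095 − 0.0252) × 9/12)
= 18933 · e^-0.011775 = 18933 × 0.988294
F = 18,711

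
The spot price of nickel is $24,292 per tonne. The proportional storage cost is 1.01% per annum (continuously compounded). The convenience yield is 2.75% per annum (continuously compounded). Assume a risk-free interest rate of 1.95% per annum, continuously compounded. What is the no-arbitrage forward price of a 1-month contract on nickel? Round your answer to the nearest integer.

$24,296 per tonne

Net carry = r + u − y = 0.0195 + 0.0101 − 0.0275 = 0.0021
F = S·e^((r+u−y)T) = 24292 · e^(0.0021 × 1/12) = 24292 · e^0.000175
= 24292 × 1.000175 = $24,296 per tonne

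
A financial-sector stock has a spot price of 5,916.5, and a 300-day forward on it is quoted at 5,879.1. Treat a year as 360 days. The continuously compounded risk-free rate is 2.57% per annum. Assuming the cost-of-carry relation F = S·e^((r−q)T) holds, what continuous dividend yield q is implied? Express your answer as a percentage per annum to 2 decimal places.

From F = S·e^((r−q)T): (r − q) = ln(F/S)/T
ln(5879.1/5916.5) = ln(0.993679) = -0.006341
(r − q) = -0.006341 / (300/360) = -0.007609
q = r − ln(F/S)/T = 0.0257 + 0.007609 = 0.033309
q = 3.33%

3.33%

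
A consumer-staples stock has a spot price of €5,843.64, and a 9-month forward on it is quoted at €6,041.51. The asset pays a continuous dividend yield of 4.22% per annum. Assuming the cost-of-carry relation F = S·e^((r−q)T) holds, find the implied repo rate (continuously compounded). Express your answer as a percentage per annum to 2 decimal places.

8.66%

From F = S·e^((r−q)T): (r − q) = ln(F/S)/T
ln(6041.51/5843.64) = ln(1.033861) = 0.033300
(r − q) = 0.033300 / (9/12) = 0.044400
r = ln(F/S)/T + q = 0.044400 + 0.0422 = 0.086600
r = 8.66%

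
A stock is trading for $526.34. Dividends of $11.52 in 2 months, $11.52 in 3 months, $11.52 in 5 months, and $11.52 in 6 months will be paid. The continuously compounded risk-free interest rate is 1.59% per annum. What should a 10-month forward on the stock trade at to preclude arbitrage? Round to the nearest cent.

$486.91

PV(dividends) I = 11.52·e^(−0.0159·2/12) + 11.52·e^(−0.0159·3/12) + 11.52·e^(−0.0159·5/12) + 11.52·e^(−0.0159·6/12)
I = 11.4895 + 11.4743 + 11.4439 + 11.4288 = 45.8365
F = (S − I)·e^(rT) = (526.34 − 45.8365) · e^(0.0159·10/12)
= 480.5035 · e^0.013250 = 480.5035 × 1.013338 = $486.91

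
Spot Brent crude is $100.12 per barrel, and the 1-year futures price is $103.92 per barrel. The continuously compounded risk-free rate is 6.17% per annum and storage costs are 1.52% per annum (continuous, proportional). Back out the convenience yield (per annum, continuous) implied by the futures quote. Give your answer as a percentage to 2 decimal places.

3.96%

F = S·e^((r+u−y)T) ⇒ (r+u−y) = ln(F/S)/T
ln(103.92/100.12) = 0.037252; /T ⇒ 0.037252
y = r + u − ln(F/S)/T = 0.0617 + 0.0152 − 0.037252 = 0.039648
y = 3.96%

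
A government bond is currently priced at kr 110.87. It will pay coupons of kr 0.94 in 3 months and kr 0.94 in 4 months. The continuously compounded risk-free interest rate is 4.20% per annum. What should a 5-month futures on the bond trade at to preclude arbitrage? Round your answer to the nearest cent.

PV(coupons) I = 0.94·e^(−0.0420·3/12) + 0.94·e^(−0.0420·4/12)
I = 0.9302 + 0.9269 = 1.8571
F = (S − I)·e^(rT) = (110.87 − 1.8571) · e^(0.0420·5/12)
= 109.0129 · e^0.017500 = 109.0129 × 1.017654 = kr 110.94

kr 110.94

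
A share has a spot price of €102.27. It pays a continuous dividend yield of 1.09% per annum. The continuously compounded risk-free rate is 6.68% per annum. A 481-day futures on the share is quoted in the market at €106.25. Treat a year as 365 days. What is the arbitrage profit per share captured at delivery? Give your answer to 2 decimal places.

Fair futures: F* = S·e^(carry·T), with carry = (r − q) = 0.0668 − 0.0109 = 0.0559
F* = 102.27 · e^(0.0559 × 481/365) = 102.27 · e^0.073665 = 102.27 × 1.076446 = €110.0881
Market €106.25 < fair €110.0881: forward underpriced → reverse cash-and-carry (short spot, go long the forward).
At maturity, profit = |F_mkt − F*| = |106.25 − 110.0881| = €3.84 per share

€3.84 per share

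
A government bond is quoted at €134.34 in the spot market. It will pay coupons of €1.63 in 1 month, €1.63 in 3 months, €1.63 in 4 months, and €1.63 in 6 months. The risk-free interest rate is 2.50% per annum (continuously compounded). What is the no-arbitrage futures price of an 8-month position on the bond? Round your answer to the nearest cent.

€130.02

PV(coupons) I = 1.63·e^(−0.0250·1/12) + 1.63·e^(−0.0250·3/12) + 1.63·e^(−0.0250·4/12) + 1.63·e^(−0.0250·6/12)
I = 1.6266 + 1.6198 + 1.6165 + 1.6098 = 6.4727
F = (S − I)·e^(rT) = (134.34 − 6.4727) · e^(0.0250·8/12)
= 127.8673 · e^0.016667 = 127.8673 × 1.016807 = €130.02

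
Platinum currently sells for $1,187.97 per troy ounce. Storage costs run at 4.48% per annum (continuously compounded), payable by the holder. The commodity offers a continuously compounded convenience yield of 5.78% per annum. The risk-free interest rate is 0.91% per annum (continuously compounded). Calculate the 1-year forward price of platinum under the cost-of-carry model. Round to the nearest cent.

Net carry = r + u − y = 0.0091 + 0.0448 − 0.0578 = -0.0039
F = S·e^((r+u−y)T) = 1187.97 · e^(-0.0039 × 1) = 1187.97 · e^-0.00390000
= 1187.97 × 0.99610760 = $1,183.35 per troy ounce

$1,183.35 per troy ounce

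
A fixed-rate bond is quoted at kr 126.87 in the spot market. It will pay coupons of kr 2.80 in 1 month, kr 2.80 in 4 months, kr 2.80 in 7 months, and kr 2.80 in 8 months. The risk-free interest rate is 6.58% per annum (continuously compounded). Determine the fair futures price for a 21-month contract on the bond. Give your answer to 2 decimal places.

kr 130.13

PV(coupons) I = 2.80·e^(−0.0658·1/12) + 2.80·e^(−0.0658·4/12) + 2.80·e^(−0.0658·7/12) + 2.80·e^(−0.0658·8/12)
I = 2.7847 + 2.7393 + 2.6946 + 2.6798 = 10.8984
F = (S − I)·e^(rT) = (126.87 − 10.8984) · e^(0.0658·21/12)
= 115.9716 · e^0.115150 = 115.9716 × 1.122042 = kr 130.13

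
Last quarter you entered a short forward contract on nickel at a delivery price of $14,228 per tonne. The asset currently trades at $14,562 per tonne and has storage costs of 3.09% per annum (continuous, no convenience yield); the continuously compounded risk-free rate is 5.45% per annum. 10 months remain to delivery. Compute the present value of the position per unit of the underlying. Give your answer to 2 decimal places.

-$1345.58 per tonne

Current fair forward for the remaining 10 months: F = S·e^((r + u)·T), (r + u) = 0.0545 + 0.0309 = 0.0854
F = 14562 · e^(0.0854 × 10/12) = 14562 × 1.07376017 = 15636.0956
Value of long forward = (F − K)·e^(−rT) = (15636.0956 − 14228) · e^(−0.0545·10/12)
= 1408.0956 × 0.95559923 = 1345.58
Short position value = −(long value) = -$1345.58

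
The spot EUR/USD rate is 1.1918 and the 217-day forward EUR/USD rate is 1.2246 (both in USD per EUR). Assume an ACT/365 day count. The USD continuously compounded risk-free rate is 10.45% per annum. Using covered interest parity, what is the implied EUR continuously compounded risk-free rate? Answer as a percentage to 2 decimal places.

5.88%

F = S·e^((r_USD − r_EUR)T) ⇒ r_EUR = r_USD − ln(F/S)/T
ln(1.2246/1.1918) = 0.027149; /(217/365) = 0.045665
r_EUR = 0.1045 − 0.045665 = 0.058835
r_EUR = 5.88%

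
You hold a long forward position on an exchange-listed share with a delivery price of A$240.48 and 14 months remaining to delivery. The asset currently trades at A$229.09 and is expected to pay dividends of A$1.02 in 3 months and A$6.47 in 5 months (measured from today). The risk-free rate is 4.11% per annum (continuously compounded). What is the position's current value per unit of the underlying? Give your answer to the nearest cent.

PV(remaining dividends) I = 1.02·e^(−0.0411·3/12) + 6.47·e^(−0.0411·5/12) = 7.3697
Current forward F = (S − I)·e^(rT) = (229.09 − 7.3697)·e^(0.0411·14/12) = 221.7203 × 1.049118 = 232.6108
Value (long) = (F − K)·e^(−rT) = (232.6108 − 240.48) × 0.953181 = -7.5008
Value = -A$7.50

-A$7.50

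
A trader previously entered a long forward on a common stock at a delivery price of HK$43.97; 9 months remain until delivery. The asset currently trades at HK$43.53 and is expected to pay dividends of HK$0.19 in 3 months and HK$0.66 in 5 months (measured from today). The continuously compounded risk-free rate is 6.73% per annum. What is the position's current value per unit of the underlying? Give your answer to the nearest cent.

HK$0.90

PV(remaining dividends) I = 0.19·e^(−0.0673·3/12) + 0.66·e^(−0.0673·5/12) = 0.8286
Current forward F = (S − I)·e^(rT) = (43.53 − 0.8286)·e^(0.0673·9/12) = 42.7014 × 1.051771 = 44.9121
Value (long) = (F − K)·e^(−rT) = (44.9121 − 43.97) × 0.950778 = 0.8957
Value = HK$0.90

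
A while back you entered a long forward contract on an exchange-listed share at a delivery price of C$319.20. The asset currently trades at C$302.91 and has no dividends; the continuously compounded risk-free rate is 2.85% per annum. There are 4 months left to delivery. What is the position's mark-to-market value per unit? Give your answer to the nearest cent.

Current fair forward for the remaining 4 months: F = S·e^(r·T), r = 0.0285
F = 302.91 · e^(0.0285 × 4/12) = 302.91 × 1.009545 = 305.8013
Value of long forward = (F − K)·e^(−rT) = (305.8013 − 319.20) · e^(−0.0285·4/12)
= -13.3987 × 0.990545 = -13.27

-C$13.27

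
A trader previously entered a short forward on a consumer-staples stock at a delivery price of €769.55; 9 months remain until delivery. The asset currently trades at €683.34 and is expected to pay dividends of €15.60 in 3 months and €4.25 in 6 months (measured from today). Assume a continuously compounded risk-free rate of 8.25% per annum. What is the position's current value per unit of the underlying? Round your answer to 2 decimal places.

€59.40

PV(remaining dividends) I = 15.60·e^(−0.0825·3/12) + 4.25·e^(−0.0825·6/12) = 19.3598
Current forward F = (S − I)·e^(rT) = (683.34 − 19.3598)·e^(0.0825·9/12) = 663.9802 × 1.063829 = 706.3614
Value (long) = (F − K)·e^(−rT) = (706.3614 − 769.55) × 0.940000 = -59.3973
Short position value = −(long value) = €59.40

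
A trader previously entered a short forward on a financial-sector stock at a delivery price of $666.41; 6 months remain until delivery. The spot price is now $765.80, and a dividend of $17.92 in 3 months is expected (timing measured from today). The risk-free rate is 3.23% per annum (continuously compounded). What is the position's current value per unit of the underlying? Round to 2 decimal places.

-$92.29

PV(remaining dividends) I = 17.92·e^(−0.0323·3/12) = 17.7759
Current forward F = (S − I)·e^(rT) = (765.80 − 17.7759)·e^(0.0323·6/12) = 748.0241 × 1.016281 = 760.2027
Value (long) = (F − K)·e^(−rT) = (760.2027 − 666.41) × 0.983980 = 92.2901
Short position value = −(long value) = -$92.29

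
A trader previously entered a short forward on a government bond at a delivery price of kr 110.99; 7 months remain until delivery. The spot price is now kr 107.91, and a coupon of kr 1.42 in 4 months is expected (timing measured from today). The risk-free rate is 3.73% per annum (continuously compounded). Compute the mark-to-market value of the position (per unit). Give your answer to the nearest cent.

kr 2.09

PV(remaining coupons) I = 1.42·e^(−0.0373·4/12) = 1.4025
Current forward F = (S − I)·e^(rT) = (107.91 − 1.4025)·e^(0.0373·7/12) = 106.5075 × 1.021997 = 108.8503
Value (long) = (F − K)·e^(−rT) = (108.8503 − 110.99) × 0.978477 = -2.0936
Short position value = −(long value) = kr 2.09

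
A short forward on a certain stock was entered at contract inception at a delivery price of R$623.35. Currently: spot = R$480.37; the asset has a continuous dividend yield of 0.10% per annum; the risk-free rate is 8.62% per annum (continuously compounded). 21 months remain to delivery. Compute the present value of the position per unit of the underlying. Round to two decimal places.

R$56.54

Current fair forward for the remaining 21 months: F = S·e^((r − q)·T), (r − q) = 0.0862 − 0.0010 = 0.0852
F = 480.37 · e^(0.0852 × 21/12) = 480.37 × 1.160789 = 557.6082
Value of long forward = (F − K)·e^(−rT) = (557.6082 − 623.35) · e^(−0.0862·21/12)
= -65.7418 × 0.859977 = -56.54
Short position value = −(long value) = R$56.54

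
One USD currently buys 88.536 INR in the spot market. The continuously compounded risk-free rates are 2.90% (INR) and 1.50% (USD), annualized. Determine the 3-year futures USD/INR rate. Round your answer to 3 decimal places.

92.334

F = S·e^((r_INR − r_USD)T) = 88.536 · e^((0.0290 − 0.0150) × 3)
= 88.536 · e^0.042000 = 88.536 × 1.042894
F = 92.334 INR per USD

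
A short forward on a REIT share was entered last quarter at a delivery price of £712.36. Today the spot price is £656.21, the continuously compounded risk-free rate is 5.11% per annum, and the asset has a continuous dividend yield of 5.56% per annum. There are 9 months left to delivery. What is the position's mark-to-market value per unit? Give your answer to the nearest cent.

Current fair forward for the remaining 9 months: F = S·e^((r − q)·T), (r − q) = 0.0511 − 0.0556 = -0.0045
F = 656.21 · e^(-0.0045 × 9/12) = 656.21 × 0.996631 = 653.9992
Value of long forward = (F − K)·e^(−rT) = (653.9992 − 712.36) · e^(−0.0511·9/12)
= -58.3608 × 0.962400 = -56.17
Short position value = −(long value) = £56.17

£56.17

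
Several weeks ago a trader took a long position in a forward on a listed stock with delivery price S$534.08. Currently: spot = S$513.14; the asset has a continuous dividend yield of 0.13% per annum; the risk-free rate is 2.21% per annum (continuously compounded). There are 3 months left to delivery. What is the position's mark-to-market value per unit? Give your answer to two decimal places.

-S$18.16

Current fair forward for the remaining 3 months: F = S·e^((r − q)·T), (r − q) = 0.0221 − 0.0013 = 0.0208
F = 513.14 · e^(0.0208 × 3/12) = 513.14 × 1.005214 = 515.8155
Value of long forward = (F − K)·e^(−rT) = (515.8155 − 534.08) · e^(−0.0221·3/12)
= -18.2645 × 0.994490 = -18.16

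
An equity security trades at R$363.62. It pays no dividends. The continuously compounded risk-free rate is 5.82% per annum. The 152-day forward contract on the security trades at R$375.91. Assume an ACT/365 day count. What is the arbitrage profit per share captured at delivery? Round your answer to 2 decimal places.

Fair forward: F* = S·e^(carry·T), with carry = r = 0.0582
F* = 363.62 · e^(0.0582 × 152/365) = 363.62 · e^0.024237 = 363.62 × 1.024533 = R$372.5407
Market R$375.91 > fair R$372.5407: forward overpriced → cash-and-carry (buy spot, short the forward).
At maturity, profit = |F_mkt − F*| = |375.91 − 372.5407| = R$3.37 per share

R$3.37 per share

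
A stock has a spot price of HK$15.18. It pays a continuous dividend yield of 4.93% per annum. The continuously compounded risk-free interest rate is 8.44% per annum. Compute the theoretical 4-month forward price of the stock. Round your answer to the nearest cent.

HK$15.36

F = S·e^((r − q)T) = 15.18 · e^((0.0844 − 0.0493) × 4/12)
= 15.18 · e^0.011700 = 15.18 × 1.011769
F = HK$15.36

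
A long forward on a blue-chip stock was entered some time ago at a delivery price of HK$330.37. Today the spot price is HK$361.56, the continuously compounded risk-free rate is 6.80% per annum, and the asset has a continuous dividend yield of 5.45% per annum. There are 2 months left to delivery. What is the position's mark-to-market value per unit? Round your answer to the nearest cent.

HK$31.64

Current fair forward for the remaining 2 months: F = S·e^((r − q)·T), (r − q) = 0.0680 − 0.0545 = 0.0135
F = 361.56 · e^(0.0135 × 2/12) = 361.56 × 1.002253 = 362.3746
Value of long forward = (F − K)·e^(−rT) = (362.3746 − 330.37) · e^(−0.0680·2/12)
= 32.0046 × 0.988731 = 31.64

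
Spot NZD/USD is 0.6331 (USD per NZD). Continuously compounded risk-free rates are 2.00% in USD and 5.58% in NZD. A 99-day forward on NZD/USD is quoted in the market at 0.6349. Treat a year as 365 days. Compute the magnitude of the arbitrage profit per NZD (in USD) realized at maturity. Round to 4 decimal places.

Fair forward: F* = S·e^(carry·T), with carry = (r_USD − r_NZD) = 0.0200 − 0.0558 = -0.0358
F* = 0.6331 · e^(-0.0358 × 99/365) = 0.6331 · e^-0.009710 = 0.6331 × 0.990337 = 0.6270
Market 0.6349 > fair 0.6270: forward overpriced → cash-and-carry (buy spot, short the forward).
At maturity, profit = |F_mkt − F*| = |0.6349 − 0.6270| = 0.0079 per NZD (in USD)

0.0079 per NZD (in USD)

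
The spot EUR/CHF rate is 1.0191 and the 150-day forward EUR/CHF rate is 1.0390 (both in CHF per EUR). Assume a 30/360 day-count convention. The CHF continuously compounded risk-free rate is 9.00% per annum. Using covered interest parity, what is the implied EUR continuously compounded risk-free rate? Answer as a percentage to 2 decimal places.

F = S·e^((r_CHF − r_EUR)T) ⇒ r_EUR = r_CHF − ln(F/S)/T
ln(1.0390/1.0191) = 0.019339; /(150/360) = 0.046414
r_EUR = 0.0900 − 0.046414 = 0.043586
r_EUR = 4.36%

4.36%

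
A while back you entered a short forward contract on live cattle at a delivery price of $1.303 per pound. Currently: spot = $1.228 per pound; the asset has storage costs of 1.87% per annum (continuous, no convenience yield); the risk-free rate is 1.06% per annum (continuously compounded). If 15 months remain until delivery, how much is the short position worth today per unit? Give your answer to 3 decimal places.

$0.029 per pound

Current fair forward for the remaining 15 months: F = S·e^((r + u)·T), (r + u) = 0.0106 + 0.0187 = 0.0293
F = 1.228 · e^(0.0293 × 15/12) = 1.228 × 1.037304 = 1.2738
Value of long forward = (F − K)·e^(−rT) = (1.2738 − 1.303) · e^(−0.0106·15/12)
= -0.0292 × 0.986837 = -0.029
Short position value = −(long value) = $0.029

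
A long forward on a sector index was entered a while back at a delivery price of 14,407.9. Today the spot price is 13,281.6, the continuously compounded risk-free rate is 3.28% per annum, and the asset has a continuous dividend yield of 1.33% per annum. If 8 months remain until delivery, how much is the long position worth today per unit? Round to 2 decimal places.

Current fair forward for the remaining 8 months: F = S·e^((r − q)·T), (r − q) = 0.0328 − 0.0133 = 0.0195
F = 13281.6 · e^(0.0195 × 8/12) = 13281.6 × 1.01308487 = 13455.3880
Value of long forward = (F − K)·e^(−rT) = (13455.3880 − 14407.9) · e^(−0.0328·8/12)
= -952.5120 × 0.97837068 = -931.91

-931.91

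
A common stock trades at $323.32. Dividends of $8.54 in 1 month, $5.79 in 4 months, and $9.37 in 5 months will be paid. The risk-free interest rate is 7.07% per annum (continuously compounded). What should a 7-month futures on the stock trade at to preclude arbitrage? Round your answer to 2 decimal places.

$312.71

PV(dividends) I = 8.54·e^(−0.0707·1/12) + 5.79·e^(−0.0707·4/12) + 9.37·e^(−0.0707·5/12)
I = 8.4898 + 5.6551 + 9.0980 = 23.2429
F = (S − I)·e^(rT) = (323.32 − 23.2429) · e^(0.0707·7/12)
= 300.0771 · e^0.041242 = 300.0771 × 1.042104 = $312.71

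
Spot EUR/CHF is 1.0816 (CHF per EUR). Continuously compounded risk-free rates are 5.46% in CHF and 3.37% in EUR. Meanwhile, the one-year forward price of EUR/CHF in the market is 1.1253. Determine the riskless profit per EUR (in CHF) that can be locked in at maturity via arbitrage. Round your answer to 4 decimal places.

Fair forward: F* = S·e^(carry·T), with carry = (r_CHF − r_EUR) = 0.0546 − 0.0337 = 0.0209
F* = 1.0816 · e^(0.0209 × 12/12) = 1.0816 · e^0.020900 = 1.0816 × 1.021120 = 1.1044
Market 1.1253 > fair 1.1044: forward overpriced → cash-and-carry (buy spot, short the forward).
At maturity, profit = |F_mkt − F*| = |1.1253 − 1.1044| = 0.0209 per EUR (in CHF)

0.0209 per EUR (in CHF)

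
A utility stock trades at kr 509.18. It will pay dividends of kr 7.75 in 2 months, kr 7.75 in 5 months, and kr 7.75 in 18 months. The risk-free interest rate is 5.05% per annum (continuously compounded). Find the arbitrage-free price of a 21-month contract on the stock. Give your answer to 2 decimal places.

PV(dividends) I = 7.75·e^(−0.0505·2/12) + 7.75·e^(−0.0505·5/12) + 7.75·e^(−0.0505·18/12)
I = 7.6850 + 7.5886 + 7.1846 = 22.4582
F = (S − I)·e^(rT) = (509.18 − 22.4582) · e^(0.0505·21/12)
= 486.7218 · e^0.088375 = 486.7218 × 1.092398 = kr 531.69

kr 531.69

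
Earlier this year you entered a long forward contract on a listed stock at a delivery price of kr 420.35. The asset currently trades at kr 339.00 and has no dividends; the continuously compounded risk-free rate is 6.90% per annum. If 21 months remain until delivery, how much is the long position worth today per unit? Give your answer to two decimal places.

-kr 33.54

Current fair forward for the remaining 21 months: F = S·e^(r·T), r = 0.0690
F = 339.00 · e^(0.0690 × 21/12) = 339.00 × 1.128343 = 382.5083
Value of long forward = (F − K)·e^(−rT) = (382.5083 − 420.35) · e^(−0.0690·21/12)
= -37.8417 × 0.886255 = -33.54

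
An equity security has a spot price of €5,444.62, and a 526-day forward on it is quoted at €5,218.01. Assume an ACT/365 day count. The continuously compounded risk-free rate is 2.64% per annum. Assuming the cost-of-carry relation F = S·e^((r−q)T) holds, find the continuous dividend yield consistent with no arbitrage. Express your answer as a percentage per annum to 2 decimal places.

From F = S·e^((r−q)T): (r − q) = ln(F/S)/T
ln(5218.01/5444.62) = ln(0.958379) = -0.042512
(r − q) = -0.042512 / (526/365) = -0.029500
q = r − ln(F/S)/T = 0.0264 + 0.029500 = 0.055900
q = 5.59%

5.59%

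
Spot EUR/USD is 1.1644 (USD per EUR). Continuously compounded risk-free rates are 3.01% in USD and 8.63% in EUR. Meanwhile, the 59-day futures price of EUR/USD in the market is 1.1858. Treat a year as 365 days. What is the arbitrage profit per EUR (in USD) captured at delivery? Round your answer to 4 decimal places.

Fair futures: F* = S·e^(carry·T), with carry = (r_USD − r_EUR) = 0.0301 − 0.0863 = -0.0562
F* = 1.1644 · e^(-0.0562 × 59/365) = 1.1644 · e^-0.009084 = 1.1644 × 0.990957 = 1.1539
Market 1.1858 > fair 1.1539: forward overpriced → cash-and-carry (buy spot, short the forward).
At maturity, profit = |F_mkt − F*| = |1.1858 − 1.1539| = 0.0319 per EUR (in USD)

0.0319 per EUR (in USD)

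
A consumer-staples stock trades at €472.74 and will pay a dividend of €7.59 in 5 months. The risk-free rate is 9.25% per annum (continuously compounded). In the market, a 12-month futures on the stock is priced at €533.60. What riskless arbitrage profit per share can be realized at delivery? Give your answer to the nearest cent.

PV(dividends) I = 7.59·e^(−0.0925·5/12) = 7.3030
Fair futures F* = (S − I)·e^(rT) = (472.74 − 7.3030)·e^0.092500 = 465.4370 × 1.096913 = 510.5439
Market €533.60 > fair 510.5439: forward overpriced → cash-and-carry (borrow at r, buy the stock and collect the dividends, short the forward).
Profit at T = |F_mkt − F*| = |533.60 − 510.5439| = €23.06 per share

€23.06 per share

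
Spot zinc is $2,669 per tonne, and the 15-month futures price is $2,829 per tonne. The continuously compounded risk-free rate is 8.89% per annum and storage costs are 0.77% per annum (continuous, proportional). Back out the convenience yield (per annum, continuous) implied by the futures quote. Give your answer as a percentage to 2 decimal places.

F = S·e^((r+u−y)T) ⇒ (r+u−y) = ln(F/S)/T
ln(2829/2669) = 0.058219; /T ⇒ 0.046575
y = r + u − ln(F/S)/T = 0.0889 + 0.0077 − 0.046575 = 0.050025
y = 5.00%

5.00%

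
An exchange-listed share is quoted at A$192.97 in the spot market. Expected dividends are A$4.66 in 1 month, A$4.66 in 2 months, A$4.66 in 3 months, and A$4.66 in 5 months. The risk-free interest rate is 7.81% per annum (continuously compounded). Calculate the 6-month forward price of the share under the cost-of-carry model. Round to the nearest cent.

A$181.62

PV(dividends) I = 4.66·e^(−0.0781·1/12) + 4.66·e^(−0.0781·2/12) + 4.66·e^(−0.0781·3/12) + 4.66·e^(−0.0781·5/12)
I = 4.6298 + 4.5997 + 4.5699 + 4.5108 = 18.3102
F = (S − I)·e^(rT) = (192.97 − 18.3102) · e^(0.0781·6/12)
= 174.6598 · e^0.039050 = 174.6598 × 1.039822 = A$181.62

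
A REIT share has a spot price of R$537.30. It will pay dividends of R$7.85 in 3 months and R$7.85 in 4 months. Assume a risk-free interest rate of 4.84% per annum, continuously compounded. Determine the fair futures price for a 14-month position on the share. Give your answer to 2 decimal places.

PV(dividends) I = 7.85·e^(−0.0484·3/12) + 7.85·e^(−0.0484·4/12)
I = 7.7556 + 7.7244 = 15.4800
F = (S − I)·e^(rT) = (537.30 − 15.4800) · e^(0.0484·14/12)
= 521.8200 · e^0.056467 = 521.8200 × 1.058092 = R$552.13

R$552.13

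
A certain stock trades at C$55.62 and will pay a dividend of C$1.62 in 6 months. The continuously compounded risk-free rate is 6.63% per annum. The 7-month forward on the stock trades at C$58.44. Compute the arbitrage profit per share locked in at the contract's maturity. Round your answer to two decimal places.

C$2.26 per share

PV(dividends) I = 1.62·e^(−0.0663·6/12) = 1.5672
Fair forward F* = (S − I)·e^(rT) = (55.62 − 1.5672)·e^0.038675 = 54.0528 × 1.039433 = 56.1843
Market C$58.44 > fair 56.1843: forward overpriced → cash-and-carry (borrow at r, buy the stock and collect the dividends, short the forward).
Profit at T = |F_mkt − F*| = |58.44 − 56.1843| = C$2.26 per share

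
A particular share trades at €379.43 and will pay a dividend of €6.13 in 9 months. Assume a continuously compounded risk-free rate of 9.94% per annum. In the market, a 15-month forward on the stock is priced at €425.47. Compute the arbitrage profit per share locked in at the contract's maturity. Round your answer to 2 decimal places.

€2.28 per share

PV(dividends) I = 6.13·e^(−0.0994·9/12) = 5.6896
Fair forward F* = (S − I)·e^(rT) = (379.43 − 5.6896)·e^0.124250 = 373.7404 × 1.132299 = 423.1859
Market €425.47 > fair 423.1859: forward overpriced → cash-and-carry (borrow at r, buy the stock and collect the dividends, short the forward).
Profit at T = |F_mkt − F*| = |425.47 − 423.1859| = €2.28 per share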